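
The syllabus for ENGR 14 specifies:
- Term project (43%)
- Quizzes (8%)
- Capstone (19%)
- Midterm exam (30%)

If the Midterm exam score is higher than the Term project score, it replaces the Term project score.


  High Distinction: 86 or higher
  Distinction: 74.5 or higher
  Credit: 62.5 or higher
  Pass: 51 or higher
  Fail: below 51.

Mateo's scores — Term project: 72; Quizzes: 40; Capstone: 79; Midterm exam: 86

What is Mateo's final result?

Distinction

Midterm exam (86) > Term project (72), so Term project counts as 86.
Weighted total:
  Term project 86 × 0.43 = 36.98
  Quizzes 40 × 0.08 = 3.2
  Capstone 79 × 0.19 = 15.01
  Midterm exam 86 × 0.3 = 25.8
Sum = 80.99
80.99 is ≥ 74.5 and < 86 → Distinction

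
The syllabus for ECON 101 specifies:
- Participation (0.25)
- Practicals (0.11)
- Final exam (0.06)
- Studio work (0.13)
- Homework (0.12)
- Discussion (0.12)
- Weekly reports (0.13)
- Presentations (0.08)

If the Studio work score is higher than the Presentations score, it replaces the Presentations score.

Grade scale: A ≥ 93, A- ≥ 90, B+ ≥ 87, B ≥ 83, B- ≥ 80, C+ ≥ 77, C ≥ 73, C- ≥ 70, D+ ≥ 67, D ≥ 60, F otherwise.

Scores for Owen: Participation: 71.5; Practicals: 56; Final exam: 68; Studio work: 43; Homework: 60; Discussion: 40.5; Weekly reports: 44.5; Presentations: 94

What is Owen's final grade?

F

Studio work (43) ≤ Presentations (94), so Presentations stays at 94.
Weighted total:
  Participation 71.5 × 0.25 = 17.875
  Practicals 56 × 0.11 = 6.16
  Final exam 68 × 0.06 = 4.08
  Studio work 43 × 0.13 = 5.59
  Homework 60 × 0.12 = 7.2
  Discussion 40.5 × 0.12 = 4.86
  Weekly reports 44.5 × 0.13 = 5.785
  Presentations 94 × 0.08 = 7.52
Sum = 59.07
59.07 < 60 → F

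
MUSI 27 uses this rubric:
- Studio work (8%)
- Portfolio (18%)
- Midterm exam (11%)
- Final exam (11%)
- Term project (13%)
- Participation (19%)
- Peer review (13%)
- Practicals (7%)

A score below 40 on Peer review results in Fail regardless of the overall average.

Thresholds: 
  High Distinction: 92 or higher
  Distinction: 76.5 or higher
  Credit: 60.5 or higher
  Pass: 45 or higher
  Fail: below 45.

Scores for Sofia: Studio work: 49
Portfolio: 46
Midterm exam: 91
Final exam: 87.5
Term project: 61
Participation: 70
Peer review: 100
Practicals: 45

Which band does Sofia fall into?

Peer review score 100 ≥ 40: minimum met.
Weighted total:
  Studio work 49 × 0.08 = 3.92
  Portfolio 46 × 0.18 = 8.28
  Midterm exam 91 × 0.11 = 10.01
  Final exam 87.5 × 0.11 = 9.625
  Term project 61 × 0.13 = 7.93
  Participation 70 × 0.19 = 13.3
  Peer review 100 × 0.13 = 13
  Practicals 45 × 0.07 = 3.15
Sum = 69.215
69.215 is ≥ 60.5 and < 76.5 → Credit

Credit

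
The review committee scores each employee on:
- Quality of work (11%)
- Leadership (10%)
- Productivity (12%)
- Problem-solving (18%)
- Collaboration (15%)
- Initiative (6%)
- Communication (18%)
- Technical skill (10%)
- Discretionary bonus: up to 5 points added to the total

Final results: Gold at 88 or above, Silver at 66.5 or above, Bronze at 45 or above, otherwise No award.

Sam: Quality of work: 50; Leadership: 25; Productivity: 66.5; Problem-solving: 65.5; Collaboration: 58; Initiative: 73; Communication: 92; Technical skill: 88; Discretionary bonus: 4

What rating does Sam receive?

Weighted total:
  Quality of work 50 × 0.11 = 5.5
  Leadership 25 × 0.1 = 2.5
  Productivity 66.5 × 0.12 = 7.98
  Problem-solving 65.5 × 0.18 = 11.79
  Collaboration 58 × 0.15 = 8.7
  Initiative 73 × 0.06 = 4.38
  Communication 92 × 0.18 = 16.56
  Technical skill 88 × 0.1 = 8.8
Sum = 66.21
Discretionary bonus: 66.21 + 4 = 70.21
70.21 is ≥ 66.5 and < 88 → Silver

Silver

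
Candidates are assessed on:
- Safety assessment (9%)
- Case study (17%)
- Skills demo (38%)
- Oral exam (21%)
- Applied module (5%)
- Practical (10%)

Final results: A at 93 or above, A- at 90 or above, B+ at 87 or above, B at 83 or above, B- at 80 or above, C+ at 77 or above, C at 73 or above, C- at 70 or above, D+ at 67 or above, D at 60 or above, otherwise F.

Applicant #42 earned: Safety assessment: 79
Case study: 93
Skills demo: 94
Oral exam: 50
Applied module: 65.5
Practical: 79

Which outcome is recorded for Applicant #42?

Weighted total:
  Safety assessment 79 × 0.09 = 7.11
  Case study 93 × 0.17 = 15.81
  Skills demo 94 × 0.38 = 35.72
  Oral exam 50 × 0.21 = 10.5
  Applied module 65.5 × 0.05 = 3.275
  Practical 79 × 0.1 = 7.9
Sum = 80.315
80.315 is ≥ 80 and < 83 → B-

B-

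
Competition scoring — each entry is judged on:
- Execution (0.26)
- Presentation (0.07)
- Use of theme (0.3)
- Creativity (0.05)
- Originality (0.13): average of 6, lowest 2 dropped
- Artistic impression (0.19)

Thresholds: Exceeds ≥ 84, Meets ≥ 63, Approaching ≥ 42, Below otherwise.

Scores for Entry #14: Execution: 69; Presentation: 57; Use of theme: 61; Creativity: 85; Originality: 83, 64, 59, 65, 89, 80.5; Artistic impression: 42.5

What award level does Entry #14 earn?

Originality: drop 59, 64 → average of remaining 4 = 317.5/4 = 79.375
Weighted total:
  Execution 69 × 0.26 = 17.94
  Presentation 57 × 0.07 = 3.99
  Use of theme 61 × 0.3 = 18.3
  Creativity 85 × 0.05 = 4.25
  Originality 79.375 × 0.13 = 10.31875
  Artistic impression 42.5 × 0.19 = 8.075
Sum = 62.87375
62.87375 is ≥ 42 and < 63 → Approaching

Approaching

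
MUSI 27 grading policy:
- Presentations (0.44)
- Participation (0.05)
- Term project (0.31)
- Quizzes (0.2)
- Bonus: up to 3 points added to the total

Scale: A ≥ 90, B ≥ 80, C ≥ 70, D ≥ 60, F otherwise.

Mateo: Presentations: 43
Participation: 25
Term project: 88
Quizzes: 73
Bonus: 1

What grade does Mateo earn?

D

Weighted total:
  Presentations 43 × 0.44 = 18.92
  Participation 25 × 0.05 = 1.25
  Term project 88 × 0.31 = 27.28
  Quizzes 73 × 0.2 = 14.6
Sum = 62.05
Bonus: 62.05 + 1 = 63.05
63.05 is ≥ 60 and < 70 → D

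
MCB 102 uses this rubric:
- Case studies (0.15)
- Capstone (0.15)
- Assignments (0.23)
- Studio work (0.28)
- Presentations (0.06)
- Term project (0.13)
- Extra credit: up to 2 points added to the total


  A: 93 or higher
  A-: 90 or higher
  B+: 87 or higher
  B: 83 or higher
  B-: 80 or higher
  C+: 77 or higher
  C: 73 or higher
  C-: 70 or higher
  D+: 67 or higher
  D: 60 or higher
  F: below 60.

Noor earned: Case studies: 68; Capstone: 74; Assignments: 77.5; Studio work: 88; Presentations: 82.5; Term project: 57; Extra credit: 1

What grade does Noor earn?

C+

Weighted total:
  Case studies 68 × 0.15 = 10.2
  Capstone 74 × 0.15 = 11.1
  Assignments 77.5 × 0.23 = 17.825
  Studio work 88 × 0.28 = 24.64
  Presentations 82.5 × 0.06 = 4.95
  Term project 57 × 0.13 = 7.41
Sum = 76.125
Extra credit: 76.125 + 1 = 77.125
77.125 is ≥ 77 and < 80 → C+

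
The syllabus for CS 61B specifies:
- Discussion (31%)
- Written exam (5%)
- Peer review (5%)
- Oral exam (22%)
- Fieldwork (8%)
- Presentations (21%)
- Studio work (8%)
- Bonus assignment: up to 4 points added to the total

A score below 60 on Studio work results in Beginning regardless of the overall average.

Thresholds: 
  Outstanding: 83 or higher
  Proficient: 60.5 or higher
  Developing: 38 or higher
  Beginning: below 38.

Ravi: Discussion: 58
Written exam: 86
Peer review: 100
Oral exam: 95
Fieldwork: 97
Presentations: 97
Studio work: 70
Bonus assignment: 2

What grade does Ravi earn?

Outstanding

Studio work score 70 ≥ 60: minimum met.
Weighted total:
  Discussion 58 × 0.31 = 17.98
  Written exam 86 × 0.05 = 4.3
  Peer review 100 × 0.05 = 5
  Oral exam 95 × 0.22 = 20.9
  Fieldwork 97 × 0.08 = 7.76
  Presentations 97 × 0.21 = 20.37
  Studio work 70 × 0.08 = 5.6
Sum = 81.91
Bonus assignment: 81.91 + 2 = 83.91
83.91 ≥ 83 → Outstanding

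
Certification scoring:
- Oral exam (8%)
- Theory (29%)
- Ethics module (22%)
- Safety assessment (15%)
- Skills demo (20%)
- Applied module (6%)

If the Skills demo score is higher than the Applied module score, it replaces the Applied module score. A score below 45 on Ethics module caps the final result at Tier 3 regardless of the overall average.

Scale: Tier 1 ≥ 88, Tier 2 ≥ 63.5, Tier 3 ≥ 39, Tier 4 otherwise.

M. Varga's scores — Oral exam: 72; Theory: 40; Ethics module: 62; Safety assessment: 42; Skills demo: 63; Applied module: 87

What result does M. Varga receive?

Skills demo (63) ≤ Applied module (87), so Applied module stays at 87.
Ethics module score 62 ≥ 45: minimum met.
Weighted total:
  Oral exam 72 × 0.08 = 5.76
  Theory 40 × 0.29 = 11.6
  Ethics module 62 × 0.22 = 13.64
  Safety assessment 42 × 0.15 = 6.3
  Skills demo 63 × 0.2 = 12.6
  Applied module 87 × 0.06 = 5.22
Sum = 55.12
55.12 is ≥ 39 and < 63.5 → Tier 3

Tier 3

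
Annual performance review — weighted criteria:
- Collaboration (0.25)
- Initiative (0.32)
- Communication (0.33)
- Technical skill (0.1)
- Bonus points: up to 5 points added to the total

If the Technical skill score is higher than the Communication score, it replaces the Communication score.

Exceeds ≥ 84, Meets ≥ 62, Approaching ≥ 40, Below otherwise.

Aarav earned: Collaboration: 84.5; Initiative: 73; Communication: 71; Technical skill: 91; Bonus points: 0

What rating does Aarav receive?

Technical skill (91) > Communication (71), so Communication counts as 91.
Weighted total:
  Collaboration 84.5 × 0.25 = 21.125
  Initiative 73 × 0.32 = 23.36
  Communication 91 × 0.33 = 30.03
  Technical skill 91 × 0.1 = 9.1
Sum = 83.615
Bonus points: 83.615 + 0 = 83.615
83.615 is ≥ 62 and < 84 → Meets

Meets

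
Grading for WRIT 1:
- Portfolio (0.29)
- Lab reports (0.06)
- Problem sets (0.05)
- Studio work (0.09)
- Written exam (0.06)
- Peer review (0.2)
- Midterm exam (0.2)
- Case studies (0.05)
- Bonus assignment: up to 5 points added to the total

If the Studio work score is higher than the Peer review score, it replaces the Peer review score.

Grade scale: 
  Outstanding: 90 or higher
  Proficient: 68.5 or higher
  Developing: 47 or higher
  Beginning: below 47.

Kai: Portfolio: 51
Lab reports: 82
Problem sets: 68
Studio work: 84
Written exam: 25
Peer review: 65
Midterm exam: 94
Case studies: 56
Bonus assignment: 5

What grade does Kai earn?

Studio work (84) > Peer review (65), so Peer review counts as 84.
Weighted total:
  Portfolio 51 × 0.29 = 14.79
  Lab reports 82 × 0.06 = 4.92
  Problem sets 68 × 0.05 = 3.4
  Studio work 84 × 0.09 = 7.56
  Written exam 25 × 0.06 = 1.5
  Peer review 84 × 0.2 = 16.8
  Midterm exam 94 × 0.2 = 18.8
  Case studies 56 × 0.05 = 2.8
Sum = 70.57
Bonus assignment: 70.57 + 5 = 75.57
75.57 is ≥ 68.5 and < 90 → Proficient

Proficient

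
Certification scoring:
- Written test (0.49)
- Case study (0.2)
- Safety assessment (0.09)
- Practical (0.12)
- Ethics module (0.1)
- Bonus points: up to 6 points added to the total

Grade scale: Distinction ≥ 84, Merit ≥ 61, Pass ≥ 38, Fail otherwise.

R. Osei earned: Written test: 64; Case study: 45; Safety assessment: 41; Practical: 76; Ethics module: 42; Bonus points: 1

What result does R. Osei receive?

Pass

Weighted total:
  Written test 64 × 0.49 = 31.36
  Case study 45 × 0.2 = 9
  Safety assessment 41 × 0.09 = 3.69
  Practical 76 × 0.12 = 9.12
  Ethics module 42 × 0.1 = 4.2
Sum = 57.37
Bonus points: 57.37 + 1 = 58.37
58.37 is ≥ 38 and < 61 → Pass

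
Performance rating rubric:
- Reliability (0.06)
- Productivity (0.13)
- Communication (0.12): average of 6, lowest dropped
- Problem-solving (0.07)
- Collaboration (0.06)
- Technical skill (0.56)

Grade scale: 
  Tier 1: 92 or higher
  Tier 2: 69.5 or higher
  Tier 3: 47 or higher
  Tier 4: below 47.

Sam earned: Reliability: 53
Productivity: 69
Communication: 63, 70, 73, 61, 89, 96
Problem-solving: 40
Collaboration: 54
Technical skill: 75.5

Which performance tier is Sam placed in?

Communication: drop 61 → average of remaining 5 = 391/5 = 78.2
Weighted total:
  Reliability 53 × 0.06 = 3.18
  Productivity 69 × 0.13 = 8.97
  Communication 78.2 × 0.12 = 9.384
  Problem-solving 40 × 0.07 = 2.8
  Collaboration 54 × 0.06 = 3.24
  Technical skill 75.5 × 0.56 = 42.28
Sum = 69.854
69.854 is ≥ 69.5 and < 92 → Tier 2

Tier 2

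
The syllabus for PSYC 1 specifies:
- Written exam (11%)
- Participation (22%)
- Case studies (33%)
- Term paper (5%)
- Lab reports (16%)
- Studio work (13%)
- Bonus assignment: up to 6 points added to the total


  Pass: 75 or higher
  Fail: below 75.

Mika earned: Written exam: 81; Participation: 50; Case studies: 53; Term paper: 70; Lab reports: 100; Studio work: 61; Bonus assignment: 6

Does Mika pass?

Weighted total:
  Written exam 81 × 0.11 = 8.91
  Participation 50 × 0.22 = 11
  Case studies 53 × 0.33 = 17.49
  Term paper 70 × 0.05 = 3.5
  Lab reports 100 × 0.16 = 16
  Studio work 61 × 0.13 = 7.93
Sum = 64.83
Bonus assignment: 64.83 + 6 = 70.83
70.83 < 75 → Fail

Fail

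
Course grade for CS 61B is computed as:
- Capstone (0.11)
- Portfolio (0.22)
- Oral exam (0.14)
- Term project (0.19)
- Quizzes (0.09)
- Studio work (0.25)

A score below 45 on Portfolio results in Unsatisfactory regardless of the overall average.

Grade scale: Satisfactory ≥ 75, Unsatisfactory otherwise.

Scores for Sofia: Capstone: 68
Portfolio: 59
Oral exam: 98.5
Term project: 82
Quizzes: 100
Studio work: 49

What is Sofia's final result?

Unsatisfactory

Portfolio score 59 ≥ 45: minimum met.
Weighted total:
  Capstone 68 × 0.11 = 7.48
  Portfolio 59 × 0.22 = 12.98
  Oral exam 98.5 × 0.14 = 13.79
  Term project 82 × 0.19 = 15.58
  Quizzes 100 × 0.09 = 9
  Studio work 49 × 0.25 = 12.25
Sum = 71.08
71.08 < 75 → Unsatisfactory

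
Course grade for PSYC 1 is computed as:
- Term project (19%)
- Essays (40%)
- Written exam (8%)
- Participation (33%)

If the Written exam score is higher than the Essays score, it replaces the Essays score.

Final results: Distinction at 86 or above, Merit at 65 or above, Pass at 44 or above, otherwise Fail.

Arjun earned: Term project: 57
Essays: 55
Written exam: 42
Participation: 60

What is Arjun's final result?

Pass

Written exam (42) ≤ Essays (55), so Essays stays at 55.
Weighted total:
  Term project 57 × 0.19 = 10.83
  Essays 55 × 0.4 = 22
  Written exam 42 × 0.08 = 3.36
  Participation 60 × 0.33 = 19.8
Sum = 55.99
55.99 is ≥ 44 and < 65 → Pass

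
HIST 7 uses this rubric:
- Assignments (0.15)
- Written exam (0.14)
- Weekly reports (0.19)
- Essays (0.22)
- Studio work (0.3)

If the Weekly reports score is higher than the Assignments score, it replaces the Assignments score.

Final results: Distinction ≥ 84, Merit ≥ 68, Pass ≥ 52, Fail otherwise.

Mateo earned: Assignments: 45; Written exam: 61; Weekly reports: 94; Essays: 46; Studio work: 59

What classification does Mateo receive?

Merit

Weekly reports (94) > Assignments (45), so Assignments counts as 94.
Weighted total:
  Assignments 94 × 0.15 = 14.1
  Written exam 61 × 0.14 = 8.54
  Weekly reports 94 × 0.19 = 17.86
  Essays 46 × 0.22 = 10.12
  Studio work 59 × 0.3 = 17.7
Sum = 68.32
68.32 is ≥ 68 and < 84 → Merit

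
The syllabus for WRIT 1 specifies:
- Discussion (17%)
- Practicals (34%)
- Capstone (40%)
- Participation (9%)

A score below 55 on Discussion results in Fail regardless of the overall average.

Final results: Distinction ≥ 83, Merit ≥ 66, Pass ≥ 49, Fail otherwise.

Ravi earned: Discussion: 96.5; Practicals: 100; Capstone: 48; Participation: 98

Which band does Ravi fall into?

Merit

Discussion score 96.5 ≥ 55: minimum met.
Weighted total:
  Discussion 96.5 × 0.17 = 16.405
  Practicals 100 × 0.34 = 34
  Capstone 48 × 0.4 = 19.2
  Participation 98 × 0.09 = 8.82
Sum = 78.425
78.425 is ≥ 66 and < 83 → Merit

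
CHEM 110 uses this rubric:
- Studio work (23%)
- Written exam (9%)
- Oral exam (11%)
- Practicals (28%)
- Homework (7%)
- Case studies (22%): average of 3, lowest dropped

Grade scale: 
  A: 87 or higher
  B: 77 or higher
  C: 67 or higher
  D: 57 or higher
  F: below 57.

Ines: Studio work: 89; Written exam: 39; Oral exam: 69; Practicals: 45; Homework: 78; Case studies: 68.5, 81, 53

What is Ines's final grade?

Case studies: drop 53 → average of remaining 2 = 149.5/2 = 74.75
Weighted total:
  Studio work 89 × 0.23 = 20.47
  Written exam 39 × 0.09 = 3.51
  Oral exam 69 × 0.11 = 7.59
  Practicals 45 × 0.28 = 12.6
  Homework 78 × 0.07 = 5.46
  Case studies 74.75 × 0.22 = 16.445
Sum = 66.075
66.075 is ≥ 57 and < 67 → D

D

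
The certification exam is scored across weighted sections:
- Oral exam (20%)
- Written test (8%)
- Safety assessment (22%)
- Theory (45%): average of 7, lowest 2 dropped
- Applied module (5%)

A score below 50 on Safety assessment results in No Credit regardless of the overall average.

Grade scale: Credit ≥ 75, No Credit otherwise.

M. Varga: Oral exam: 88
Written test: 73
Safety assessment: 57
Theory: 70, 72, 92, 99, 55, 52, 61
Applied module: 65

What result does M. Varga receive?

No Credit

Theory: drop 52, 55 → average of remaining 5 = 394/5 = 78.8
Safety assessment score 57 ≥ 50: minimum met.
Weighted total:
  Oral exam 88 × 0.2 = 17.6
  Written test 73 × 0.08 = 5.84
  Safety assessment 57 × 0.22 = 12.54
  Theory 78.8 × 0.45 = 35.46
  Applied module 65 × 0.05 = 3.25
Sum = 74.69
74.69 < 75 → No Credit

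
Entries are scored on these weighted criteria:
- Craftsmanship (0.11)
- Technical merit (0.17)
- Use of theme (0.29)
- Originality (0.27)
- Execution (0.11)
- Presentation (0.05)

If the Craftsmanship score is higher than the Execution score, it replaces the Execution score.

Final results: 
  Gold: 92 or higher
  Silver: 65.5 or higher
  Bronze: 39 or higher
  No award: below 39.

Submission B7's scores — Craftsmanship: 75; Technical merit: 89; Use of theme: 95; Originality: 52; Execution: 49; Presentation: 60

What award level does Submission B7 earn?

Craftsmanship (75) > Execution (49), so Execution counts as 75.
Weighted total:
  Craftsmanship 75 × 0.11 = 8.25
  Technical merit 89 × 0.17 = 15.13
  Use of theme 95 × 0.29 = 27.55
  Originality 52 × 0.27 = 14.04
  Execution 75 × 0.11 = 8.25
  Presentation 60 × 0.05 = 3
Sum = 76.22
76.22 is ≥ 65.5 and < 92 → Silver

Silver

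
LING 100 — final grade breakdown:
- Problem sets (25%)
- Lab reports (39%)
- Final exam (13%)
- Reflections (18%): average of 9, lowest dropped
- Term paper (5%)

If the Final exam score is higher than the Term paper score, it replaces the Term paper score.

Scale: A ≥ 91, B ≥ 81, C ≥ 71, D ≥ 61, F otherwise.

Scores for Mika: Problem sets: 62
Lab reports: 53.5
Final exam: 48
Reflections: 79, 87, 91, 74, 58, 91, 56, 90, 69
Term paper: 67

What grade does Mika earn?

F

Reflections: drop 56 → average of remaining 8 = 639/8 = 79.875
Final exam (48) ≤ Term paper (67), so Term paper stays at 67.
Weighted total:
  Problem sets 62 × 0.25 = 15.5
  Lab reports 53.5 × 0.39 = 20.865
  Final exam 48 × 0.13 = 6.24
  Reflections 79.875 × 0.18 = 14.3775
  Term paper 67 × 0.05 = 3.35
Sum = 60.3325
60.3325 < 61 → F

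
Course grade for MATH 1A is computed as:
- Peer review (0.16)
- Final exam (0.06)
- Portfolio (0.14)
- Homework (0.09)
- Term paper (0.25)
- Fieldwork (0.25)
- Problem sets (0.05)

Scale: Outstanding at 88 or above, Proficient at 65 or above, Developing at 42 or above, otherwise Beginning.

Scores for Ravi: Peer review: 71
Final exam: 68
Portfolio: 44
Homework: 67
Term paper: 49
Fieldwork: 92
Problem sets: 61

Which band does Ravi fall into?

Weighted total:
  Peer review 71 × 0.16 = 11.36
  Final exam 68 × 0.06 = 4.08
  Portfolio 44 × 0.14 = 6.16
  Homework 67 × 0.09 = 6.03
  Term paper 49 × 0.25 = 12.25
  Fieldwork 92 × 0.25 = 23
  Problem sets 61 × 0.05 = 3.05
Sum = 65.93
65.93 is ≥ 65 and < 88 → Proficient

Proficient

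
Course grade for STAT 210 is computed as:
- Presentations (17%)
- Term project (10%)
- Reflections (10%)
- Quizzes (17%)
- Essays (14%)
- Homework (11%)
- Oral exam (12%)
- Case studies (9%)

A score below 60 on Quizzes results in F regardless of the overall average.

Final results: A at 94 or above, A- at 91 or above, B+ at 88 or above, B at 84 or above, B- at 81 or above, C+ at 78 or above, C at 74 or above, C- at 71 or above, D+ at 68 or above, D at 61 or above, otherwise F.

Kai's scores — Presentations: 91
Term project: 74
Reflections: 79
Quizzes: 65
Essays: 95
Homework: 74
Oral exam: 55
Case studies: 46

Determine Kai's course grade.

Quizzes score 65 ≥ 60: minimum met.
Weighted total:
  Presentations 91 × 0.17 = 15.47
  Term project 74 × 0.1 = 7.4
  Reflections 79 × 0.1 = 7.9
  Quizzes 65 × 0.17 = 11.05
  Essays 95 × 0.14 = 13.3
  Homework 74 × 0.11 = 8.14
  Oral exam 55 × 0.12 = 6.6
  Case studies 46 × 0.09 = 4.14
Sum = 74
74 is ≥ 74 and < 78 → C

C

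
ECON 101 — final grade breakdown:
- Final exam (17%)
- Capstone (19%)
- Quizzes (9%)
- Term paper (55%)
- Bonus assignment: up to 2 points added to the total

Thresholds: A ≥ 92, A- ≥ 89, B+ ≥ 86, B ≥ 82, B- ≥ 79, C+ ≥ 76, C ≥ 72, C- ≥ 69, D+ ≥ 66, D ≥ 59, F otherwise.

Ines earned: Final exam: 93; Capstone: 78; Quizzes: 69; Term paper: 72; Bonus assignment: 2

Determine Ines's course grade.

C+

Weighted total:
  Final exam 93 × 0.17 = 15.81
  Capstone 78 × 0.19 = 14.82
  Quizzes 69 × 0.09 = 6.21
  Term paper 72 × 0.55 = 39.6
Sum = 76.44
Bonus assignment: 76.44 + 2 = 78.44
78.44 is ≥ 76 and < 79 → C+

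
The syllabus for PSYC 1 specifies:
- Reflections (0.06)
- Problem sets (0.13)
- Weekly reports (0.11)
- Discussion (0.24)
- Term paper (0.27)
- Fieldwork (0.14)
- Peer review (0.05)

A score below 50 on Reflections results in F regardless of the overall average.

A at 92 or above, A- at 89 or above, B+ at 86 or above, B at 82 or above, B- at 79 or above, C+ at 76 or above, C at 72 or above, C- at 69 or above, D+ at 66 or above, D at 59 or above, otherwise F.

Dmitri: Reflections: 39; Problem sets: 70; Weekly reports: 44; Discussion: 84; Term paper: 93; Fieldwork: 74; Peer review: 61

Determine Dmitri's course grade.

F

Reflections score 39 < 50: minimum not met.
Weighted total:
  Reflections 39 × 0.06 = 2.34
  Problem sets 70 × 0.13 = 9.1
  Weekly reports 44 × 0.11 = 4.84
  Discussion 84 × 0.24 = 20.16
  Term paper 93 × 0.27 = 25.11
  Fieldwork 74 × 0.14 = 10.36
  Peer review 61 × 0.05 = 3.05
Sum = 74.96
Because the Reflections minimum was not met, the result is F.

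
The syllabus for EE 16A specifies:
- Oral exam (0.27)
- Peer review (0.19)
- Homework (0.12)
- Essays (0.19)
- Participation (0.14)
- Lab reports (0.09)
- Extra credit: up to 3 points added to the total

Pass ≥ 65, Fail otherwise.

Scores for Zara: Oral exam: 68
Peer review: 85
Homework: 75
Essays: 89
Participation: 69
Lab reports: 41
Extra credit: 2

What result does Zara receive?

Pass

Weighted total:
  Oral exam 68 × 0.27 = 18.36
  Peer review 85 × 0.19 = 16.15
  Homework 75 × 0.12 = 9
  Essays 89 × 0.19 = 16.91
  Participation 69 × 0.14 = 9.66
  Lab reports 41 × 0.09 = 3.69
Sum = 73.77
Extra credit: 73.77 + 2 = 75.77
75.77 ≥ 65 → Pass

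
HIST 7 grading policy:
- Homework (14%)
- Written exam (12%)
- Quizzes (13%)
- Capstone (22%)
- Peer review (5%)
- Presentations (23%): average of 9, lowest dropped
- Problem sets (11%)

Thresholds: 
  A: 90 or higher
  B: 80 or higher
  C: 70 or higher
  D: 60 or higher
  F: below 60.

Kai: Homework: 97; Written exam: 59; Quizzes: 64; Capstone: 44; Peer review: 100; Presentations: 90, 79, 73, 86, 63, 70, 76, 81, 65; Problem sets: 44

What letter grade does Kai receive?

D

Presentations: drop 63 → average of remaining 8 = 620/8 = 77.5
Weighted total:
  Homework 97 × 0.14 = 13.58
  Written exam 59 × 0.12 = 7.08
  Quizzes 64 × 0.13 = 8.32
  Capstone 44 × 0.22 = 9.68
  Peer review 100 × 0.05 = 5
  Presentations 77.5 × 0.23 = 17.825
  Problem sets 44 × 0.11 = 4.84
Sum = 66.325
66.325 is ≥ 60 and < 70 → D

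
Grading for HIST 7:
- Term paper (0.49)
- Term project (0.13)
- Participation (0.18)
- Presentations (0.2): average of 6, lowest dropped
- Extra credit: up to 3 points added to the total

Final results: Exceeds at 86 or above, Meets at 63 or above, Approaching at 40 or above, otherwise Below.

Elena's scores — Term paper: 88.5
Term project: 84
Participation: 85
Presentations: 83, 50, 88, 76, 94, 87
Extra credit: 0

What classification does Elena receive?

Presentations: drop 50 → average of remaining 5 = 428/5 = 85.6
Weighted total:
  Term paper 88.5 × 0.49 = 43.365
  Term project 84 × 0.13 = 10.92
  Participation 85 × 0.18 = 15.3
  Presentations 85.6 × 0.2 = 17.12
Sum = 86.705
Extra credit: 86.705 + 0 = 86.705
86.705 ≥ 86 → Exceeds

Exceeds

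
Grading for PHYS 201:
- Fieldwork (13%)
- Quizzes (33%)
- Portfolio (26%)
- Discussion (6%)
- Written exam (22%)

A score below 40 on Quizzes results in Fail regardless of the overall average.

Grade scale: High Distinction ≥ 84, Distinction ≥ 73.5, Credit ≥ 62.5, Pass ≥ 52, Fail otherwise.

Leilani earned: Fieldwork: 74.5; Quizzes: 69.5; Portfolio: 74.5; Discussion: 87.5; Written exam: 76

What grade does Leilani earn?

Quizzes score 69.5 ≥ 40: minimum met.
Weighted total:
  Fieldwork 74.5 × 0.13 = 9.685
  Quizzes 69.5 × 0.33 = 22.935
  Portfolio 74.5 × 0.26 = 19.37
  Discussion 87.5 × 0.06 = 5.25
  Written exam 76 × 0.22 = 16.72
Sum = 73.96
73.96 is ≥ 73.5 and < 84 → Distinction

Distinction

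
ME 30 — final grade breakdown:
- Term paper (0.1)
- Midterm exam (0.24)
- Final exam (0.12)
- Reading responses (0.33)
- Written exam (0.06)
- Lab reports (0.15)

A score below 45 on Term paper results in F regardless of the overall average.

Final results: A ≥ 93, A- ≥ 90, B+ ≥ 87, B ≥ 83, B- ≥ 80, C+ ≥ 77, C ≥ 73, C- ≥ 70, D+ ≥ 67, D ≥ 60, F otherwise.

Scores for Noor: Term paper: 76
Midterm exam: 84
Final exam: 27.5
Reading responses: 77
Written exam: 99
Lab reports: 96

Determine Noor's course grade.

C

Term paper score 76 ≥ 45: minimum met.
Weighted total:
  Term paper 76 × 0.1 = 7.6
  Midterm exam 84 × 0.24 = 20.16
  Final exam 27.5 × 0.12 = 3.3
  Reading responses 77 × 0.33 = 25.41
  Written exam 99 × 0.06 = 5.94
  Lab reports 96 × 0.15 = 14.4
Sum = 76.81
76.81 is ≥ 73 and < 77 → C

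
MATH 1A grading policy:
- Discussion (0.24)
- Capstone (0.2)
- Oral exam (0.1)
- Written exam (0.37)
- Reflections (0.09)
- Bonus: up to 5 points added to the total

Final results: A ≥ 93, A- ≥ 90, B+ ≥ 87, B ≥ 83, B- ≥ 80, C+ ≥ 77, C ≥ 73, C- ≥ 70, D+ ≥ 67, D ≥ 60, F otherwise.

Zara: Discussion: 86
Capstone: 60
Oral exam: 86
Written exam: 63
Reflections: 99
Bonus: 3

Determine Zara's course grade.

C

Weighted total:
  Discussion 86 × 0.24 = 20.64
  Capstone 60 × 0.2 = 12
  Oral exam 86 × 0.1 = 8.6
  Written exam 63 × 0.37 = 23.31
  Reflections 99 × 0.09 = 8.91
Sum = 73.46
Bonus: 73.46 + 3 = 76.46
76.46 is ≥ 73 and < 77 → C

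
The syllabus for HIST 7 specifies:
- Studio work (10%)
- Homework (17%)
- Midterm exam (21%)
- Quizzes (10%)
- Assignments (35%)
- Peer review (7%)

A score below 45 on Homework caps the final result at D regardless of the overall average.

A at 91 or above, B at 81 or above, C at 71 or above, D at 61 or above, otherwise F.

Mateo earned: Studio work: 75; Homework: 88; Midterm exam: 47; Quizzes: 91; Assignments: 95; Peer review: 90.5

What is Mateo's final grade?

Homework score 88 ≥ 45: minimum met.
Weighted total:
  Studio work 75 × 0.1 = 7.5
  Homework 88 × 0.17 = 14.96
  Midterm exam 47 × 0.21 = 9.87
  Quizzes 91 × 0.1 = 9.1
  Assignments 95 × 0.35 = 33.25
  Peer review 90.5 × 0.07 = 6.335
Sum = 81.015
81.015 is ≥ 81 and < 91 → B

B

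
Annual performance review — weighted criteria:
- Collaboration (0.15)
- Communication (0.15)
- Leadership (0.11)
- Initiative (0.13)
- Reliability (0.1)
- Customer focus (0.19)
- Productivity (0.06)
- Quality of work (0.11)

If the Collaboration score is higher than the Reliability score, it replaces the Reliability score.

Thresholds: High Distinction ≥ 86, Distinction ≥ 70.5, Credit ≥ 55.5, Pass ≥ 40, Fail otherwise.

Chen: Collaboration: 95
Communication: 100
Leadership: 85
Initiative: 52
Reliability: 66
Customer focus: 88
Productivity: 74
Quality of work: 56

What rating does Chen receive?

Distinction

Collaboration (95) > Reliability (66), so Reliability counts as 95.
Weighted total:
  Collaboration 95 × 0.15 = 14.25
  Communication 100 × 0.15 = 15
  Leadership 85 × 0.11 = 9.35
  Initiative 52 × 0.13 = 6.76
  Reliability 95 × 0.1 = 9.5
  Customer focus 88 × 0.19 = 16.72
  Productivity 74 × 0.06 = 4.44
  Quality of work 56 × 0.11 = 6.16
Sum = 82.18
82.18 is ≥ 70.5 and < 86 → Distinction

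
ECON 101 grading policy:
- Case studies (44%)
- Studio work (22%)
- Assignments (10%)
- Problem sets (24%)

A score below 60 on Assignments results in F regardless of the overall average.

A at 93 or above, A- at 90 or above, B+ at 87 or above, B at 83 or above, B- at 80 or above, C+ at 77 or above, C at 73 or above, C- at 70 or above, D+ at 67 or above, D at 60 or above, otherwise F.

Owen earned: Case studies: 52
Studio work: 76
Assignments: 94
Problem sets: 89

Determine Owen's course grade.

Assignments score 94 ≥ 60: minimum met.
Weighted total:
  Case studies 52 × 0.44 = 22.88
  Studio work 76 × 0.22 = 16.72
  Assignments 94 × 0.1 = 9.4
  Problem sets 89 × 0.24 = 21.36
Sum = 70.36
70.36 is ≥ 70 and < 73 → C-

C-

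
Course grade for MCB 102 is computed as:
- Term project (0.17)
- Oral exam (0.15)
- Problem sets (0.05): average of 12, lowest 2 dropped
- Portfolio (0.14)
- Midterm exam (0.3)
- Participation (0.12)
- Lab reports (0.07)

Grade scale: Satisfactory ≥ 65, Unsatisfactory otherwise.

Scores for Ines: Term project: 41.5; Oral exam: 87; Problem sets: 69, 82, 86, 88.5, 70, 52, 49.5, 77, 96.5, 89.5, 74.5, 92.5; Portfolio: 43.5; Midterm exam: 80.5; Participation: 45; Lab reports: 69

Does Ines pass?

Problem sets: drop 49.5, 52 → average of remaining 10 = 825.5/10 = 82.55
Weighted total:
  Term project 41.5 × 0.17 = 7.055
  Oral exam 87 × 0.15 = 13.05
  Problem sets 82.55 × 0.05 = 4.1275
  Portfolio 43.5 × 0.14 = 6.09
  Midterm exam 80.5 × 0.3 = 24.15
  Participation 45 × 0.12 = 5.4
  Lab reports 69 × 0.07 = 4.83
Sum = 64.7025
64.7025 < 65 → Unsatisfactory

Unsatisfactory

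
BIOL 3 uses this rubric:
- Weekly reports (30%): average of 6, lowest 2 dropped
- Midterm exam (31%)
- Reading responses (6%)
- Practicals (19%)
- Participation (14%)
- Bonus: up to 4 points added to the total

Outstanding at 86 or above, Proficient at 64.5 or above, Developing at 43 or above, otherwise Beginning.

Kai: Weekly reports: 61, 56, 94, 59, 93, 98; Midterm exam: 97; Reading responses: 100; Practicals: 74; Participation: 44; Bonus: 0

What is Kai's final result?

Proficient

Weekly reports: drop 56, 59 → average of remaining 4 = 346/4 = 86.5
Weighted total:
  Weekly reports 86.5 × 0.3 = 25.95
  Midterm exam 97 × 0.31 = 30.07
  Reading responses 100 × 0.06 = 6
  Practicals 74 × 0.19 = 14.06
  Participation 44 × 0.14 = 6.16
Sum = 82.24
Bonus: 82.24 + 0 = 82.24
82.24 is ≥ 64.5 and < 86 → Proficient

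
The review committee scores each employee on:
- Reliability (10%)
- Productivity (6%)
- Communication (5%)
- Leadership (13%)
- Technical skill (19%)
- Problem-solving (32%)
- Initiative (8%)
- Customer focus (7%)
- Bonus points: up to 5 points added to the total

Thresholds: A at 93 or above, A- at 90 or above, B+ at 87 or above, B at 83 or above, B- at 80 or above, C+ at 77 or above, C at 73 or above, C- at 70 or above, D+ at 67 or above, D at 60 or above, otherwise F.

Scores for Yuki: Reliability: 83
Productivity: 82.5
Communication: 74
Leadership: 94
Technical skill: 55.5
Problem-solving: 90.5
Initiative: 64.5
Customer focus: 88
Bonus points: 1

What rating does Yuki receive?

Weighted total:
  Reliability 83 × 0.1 = 8.3
  Productivity 82.5 × 0.06 = 4.95
  Communication 74 × 0.05 = 3.7
  Leadership 94 × 0.13 = 12.22
  Technical skill 55.5 × 0.19 = 10.545
  Problem-solving 90.5 × 0.32 = 28.96
  Initiative 64.5 × 0.08 = 5.16
  Customer focus 88 × 0.07 = 6.16
Sum = 79.995
Bonus points: 79.995 + 1 = 80.995
80.995 is ≥ 80 and < 83 → B-

B-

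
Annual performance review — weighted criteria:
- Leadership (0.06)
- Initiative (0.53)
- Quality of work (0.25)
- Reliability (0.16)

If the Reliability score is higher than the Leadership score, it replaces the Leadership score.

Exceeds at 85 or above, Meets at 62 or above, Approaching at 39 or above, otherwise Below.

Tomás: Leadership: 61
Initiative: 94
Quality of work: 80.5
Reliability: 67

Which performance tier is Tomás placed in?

Meets

Reliability (67) > Leadership (61), so Leadership counts as 67.
Weighted total:
  Leadership 67 × 0.06 = 4.02
  Initiative 94 × 0.53 = 49.82
  Quality of work 80.5 × 0.25 = 20.125
  Reliability 67 × 0.16 = 10.72
Sum = 84.685
84.685 is ≥ 62 and < 85 → Meets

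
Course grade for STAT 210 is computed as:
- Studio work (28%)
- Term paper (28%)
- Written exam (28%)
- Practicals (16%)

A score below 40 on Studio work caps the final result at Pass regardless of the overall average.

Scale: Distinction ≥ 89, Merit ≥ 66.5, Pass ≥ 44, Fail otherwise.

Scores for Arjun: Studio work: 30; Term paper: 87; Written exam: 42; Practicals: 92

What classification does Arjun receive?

Studio work score 30 < 40: minimum not met.
Weighted total:
  Studio work 30 × 0.28 = 8.4
  Term paper 87 × 0.28 = 24.36
  Written exam 42 × 0.28 = 11.76
  Practicals 92 × 0.16 = 14.72
Sum = 59.24
59.24 would be Pass; cap at Pass applies → Pass.

Pass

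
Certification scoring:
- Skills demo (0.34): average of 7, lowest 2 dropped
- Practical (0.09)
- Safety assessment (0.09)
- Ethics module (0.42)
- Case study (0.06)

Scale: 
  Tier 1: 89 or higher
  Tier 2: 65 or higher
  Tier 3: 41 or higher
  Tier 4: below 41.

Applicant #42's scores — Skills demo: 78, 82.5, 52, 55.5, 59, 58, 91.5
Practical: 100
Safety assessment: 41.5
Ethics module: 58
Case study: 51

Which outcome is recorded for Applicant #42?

Skills demo: drop 52, 55.5 → average of remaining 5 = 369/5 = 73.8
Weighted total:
  Skills demo 73.8 × 0.34 = 25.092
  Practical 100 × 0.09 = 9
  Safety assessment 41.5 × 0.09 = 3.735
  Ethics module 58 × 0.42 = 24.36
  Case study 51 × 0.06 = 3.06
Sum = 65.247
65.247 is ≥ 65 and < 89 → Tier 2

Tier 2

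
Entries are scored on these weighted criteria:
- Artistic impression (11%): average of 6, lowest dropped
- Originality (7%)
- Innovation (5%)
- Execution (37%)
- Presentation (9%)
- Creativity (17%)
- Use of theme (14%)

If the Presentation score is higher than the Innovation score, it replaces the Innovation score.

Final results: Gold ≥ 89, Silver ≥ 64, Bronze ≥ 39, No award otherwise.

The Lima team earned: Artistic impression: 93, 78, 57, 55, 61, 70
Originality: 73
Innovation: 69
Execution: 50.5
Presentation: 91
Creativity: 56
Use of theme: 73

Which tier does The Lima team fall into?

Silver

Artistic impression: drop 55 → average of remaining 5 = 359/5 = 71.8
Presentation (91) > Innovation (69), so Innovation counts as 91.
Weighted total:
  Artistic impression 71.8 × 0.11 = 7.898
  Originality 73 × 0.07 = 5.11
  Innovation 91 × 0.05 = 4.55
  Execution 50.5 × 0.37 = 18.685
  Presentation 91 × 0.09 = 8.19
  Creativity 56 × 0.17 = 9.52
  Use of theme 73 × 0.14 = 10.22
Sum = 64.173
64.173 is ≥ 64 and < 89 → Silver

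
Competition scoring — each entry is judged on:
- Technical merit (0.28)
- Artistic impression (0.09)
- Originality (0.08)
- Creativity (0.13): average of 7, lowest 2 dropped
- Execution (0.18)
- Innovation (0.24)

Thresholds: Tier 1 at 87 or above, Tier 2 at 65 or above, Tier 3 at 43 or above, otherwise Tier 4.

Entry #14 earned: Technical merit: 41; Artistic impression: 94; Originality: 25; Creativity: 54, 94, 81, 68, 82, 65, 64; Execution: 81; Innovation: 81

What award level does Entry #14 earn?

Tier 2

Creativity: drop 54, 64 → average of remaining 5 = 390/5 = 78
Weighted total:
  Technical merit 41 × 0.28 = 11.48
  Artistic impression 94 × 0.09 = 8.46
  Originality 25 × 0.08 = 2
  Creativity 78 × 0.13 = 10.14
  Execution 81 × 0.18 = 14.58
  Innovation 81 × 0.24 = 19.44
Sum = 66.1
66.1 is ≥ 65 and < 87 → Tier 2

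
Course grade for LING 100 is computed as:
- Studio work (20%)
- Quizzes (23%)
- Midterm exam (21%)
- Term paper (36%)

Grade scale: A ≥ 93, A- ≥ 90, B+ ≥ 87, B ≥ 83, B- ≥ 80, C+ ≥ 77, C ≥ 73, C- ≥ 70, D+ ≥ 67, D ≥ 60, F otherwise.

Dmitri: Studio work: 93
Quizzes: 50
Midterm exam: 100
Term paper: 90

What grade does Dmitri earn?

Weighted total:
  Studio work 93 × 0.2 = 18.6
  Quizzes 50 × 0.23 = 11.5
  Midterm exam 100 × 0.21 = 21
  Term paper 90 × 0.36 = 32.4
Sum = 83.5
83.5 is ≥ 83 and < 87 → B

B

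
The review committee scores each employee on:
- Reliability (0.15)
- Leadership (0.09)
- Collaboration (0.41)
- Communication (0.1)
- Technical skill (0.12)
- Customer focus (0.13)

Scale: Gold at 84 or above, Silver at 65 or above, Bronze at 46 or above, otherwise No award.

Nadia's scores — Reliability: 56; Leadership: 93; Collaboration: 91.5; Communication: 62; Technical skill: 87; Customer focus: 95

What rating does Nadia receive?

Silver

Weighted total:
  Reliability 56 × 0.15 = 8.4
  Leadership 93 × 0.09 = 8.37
  Collaboration 91.5 × 0.41 = 37.515
  Communication 62 × 0.1 = 6.2
  Technical skill 87 × 0.12 = 10.44
  Customer focus 95 × 0.13 = 12.35
Sum = 83.275
83.275 is ≥ 65 and < 84 → Silver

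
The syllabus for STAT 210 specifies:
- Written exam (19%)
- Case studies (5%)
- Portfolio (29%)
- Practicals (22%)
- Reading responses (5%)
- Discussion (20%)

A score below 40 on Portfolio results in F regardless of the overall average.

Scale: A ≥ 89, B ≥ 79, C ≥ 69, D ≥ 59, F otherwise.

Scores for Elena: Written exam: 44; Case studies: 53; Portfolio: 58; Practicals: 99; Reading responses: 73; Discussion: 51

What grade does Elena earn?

D

Portfolio score 58 ≥ 40: minimum met.
Weighted total:
  Written exam 44 × 0.19 = 8.36
  Case studies 53 × 0.05 = 2.65
  Portfolio 58 × 0.29 = 16.82
  Practicals 99 × 0.22 = 21.78
  Reading responses 73 × 0.05 = 3.65
  Discussion 51 × 0.2 = 10.2
Sum = 63.46
63.46 is ≥ 59 and < 69 → D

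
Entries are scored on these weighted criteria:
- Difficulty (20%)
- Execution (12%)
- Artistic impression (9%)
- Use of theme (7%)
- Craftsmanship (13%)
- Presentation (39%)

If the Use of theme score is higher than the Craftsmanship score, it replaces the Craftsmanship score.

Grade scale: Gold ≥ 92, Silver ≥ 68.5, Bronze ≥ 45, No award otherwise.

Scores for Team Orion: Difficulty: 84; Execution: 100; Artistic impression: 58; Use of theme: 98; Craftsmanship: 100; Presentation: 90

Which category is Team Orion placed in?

Silver

Use of theme (98) ≤ Craftsmanship (100), so Craftsmanship stays at 100.
Weighted total:
  Difficulty 84 × 0.2 = 16.8
  Execution 100 × 0.12 = 12
  Artistic impression 58 × 0.09 = 5.22
  Use of theme 98 × 0.07 = 6.86
  Craftsmanship 100 × 0.13 = 13
  Presentation 90 × 0.39 = 35.1
Sum = 88.98
88.98 is ≥ 68.5 and < 92 → Silver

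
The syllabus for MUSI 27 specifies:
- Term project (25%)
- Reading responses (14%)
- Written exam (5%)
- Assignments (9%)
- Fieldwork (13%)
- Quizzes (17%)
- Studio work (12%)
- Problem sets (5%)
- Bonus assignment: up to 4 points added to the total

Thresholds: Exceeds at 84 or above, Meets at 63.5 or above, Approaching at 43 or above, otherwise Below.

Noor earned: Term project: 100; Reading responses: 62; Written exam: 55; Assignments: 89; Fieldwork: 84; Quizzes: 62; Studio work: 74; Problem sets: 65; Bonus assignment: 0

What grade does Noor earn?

Weighted total:
  Term project 100 × 0.25 = 25
  Reading responses 62 × 0.14 = 8.68
  Written exam 55 × 0.05 = 2.75
  Assignments 89 × 0.09 = 8.01
  Fieldwork 84 × 0.13 = 10.92
  Quizzes 62 × 0.17 = 10.54
  Studio work 74 × 0.12 = 8.88
  Problem sets 65 × 0.05 = 3.25
Sum = 78.03
Bonus assignment: 78.03 + 0 = 78.03
78.03 is ≥ 63.5 and < 84 → Meets

Meets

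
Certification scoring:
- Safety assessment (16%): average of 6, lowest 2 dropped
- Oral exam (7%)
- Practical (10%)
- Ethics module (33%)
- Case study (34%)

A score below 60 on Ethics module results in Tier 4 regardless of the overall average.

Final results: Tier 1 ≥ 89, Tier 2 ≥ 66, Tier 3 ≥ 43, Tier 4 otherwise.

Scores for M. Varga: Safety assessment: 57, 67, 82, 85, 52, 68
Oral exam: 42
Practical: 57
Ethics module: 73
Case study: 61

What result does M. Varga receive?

Tier 3

Safety assessment: drop 52, 57 → average of remaining 4 = 302/4 = 75.5
Ethics module score 73 ≥ 60: minimum met.
Weighted total:
  Safety assessment 75.5 × 0.16 = 12.08
  Oral exam 42 × 0.07 = 2.94
  Practical 57 × 0.1 = 5.7
  Ethics module 73 × 0.33 = 24.09
  Case study 61 × 0.34 = 20.74
Sum = 65.55
65.55 is ≥ 43 and < 66 → Tier 3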